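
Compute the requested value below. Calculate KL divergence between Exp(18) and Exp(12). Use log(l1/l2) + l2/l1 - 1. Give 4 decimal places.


KL divergence for exponential family:
KL = log(l1/l2) + l2/l1 - 1.
log(18/12) = 0.405465.
12/18 = 0.666667.
KL = 0.405465 + 0.666667 - 1 = 0.0721

0.0721


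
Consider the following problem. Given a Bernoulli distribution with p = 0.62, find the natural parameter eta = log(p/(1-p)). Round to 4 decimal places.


Natural parameter for Bernoulli: eta = log(p/(1-p)).
p = 0.62, 1-p = 0.38.
p/(1-p) = 1.631579.
eta = log(1.631579) = 0.4895

0.4895


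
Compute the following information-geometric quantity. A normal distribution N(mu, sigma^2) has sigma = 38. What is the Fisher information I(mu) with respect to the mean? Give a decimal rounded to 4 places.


The Fisher information for the mean of a normal distribution is I(mu) = 1/sigma^2.
sigma = 38, so sigma^2 = 1444.
I(mu) = 1/1444 = 0.0007

0.0007


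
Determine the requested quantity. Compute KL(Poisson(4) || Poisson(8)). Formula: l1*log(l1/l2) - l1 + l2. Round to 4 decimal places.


KL divergence for Poisson:
KL = l1*log(l1/l2) - l1 + l2.
l1 = 4, l2 = 8.
log(4/8) = -0.693147.
l1*log(l1/l2) = 4 * -0.693147 = -2.772589.
KL = -2.772589 - 4 + 8 = 1.2274

1.2274


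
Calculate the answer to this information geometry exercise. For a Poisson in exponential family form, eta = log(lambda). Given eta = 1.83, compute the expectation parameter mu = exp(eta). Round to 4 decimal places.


Expectation parameter for Poisson exponential family:
mu = exp(eta).
eta = 1.83.
mu = exp(1.83) = 6.2339

6.2339


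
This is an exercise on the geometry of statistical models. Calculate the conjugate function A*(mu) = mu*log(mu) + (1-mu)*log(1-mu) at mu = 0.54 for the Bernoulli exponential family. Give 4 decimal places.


Legendre transform for Bernoulli:
A*(mu) = mu*log(mu) + (1-mu)*log(1-mu).
mu = 0.54, 1-mu = 0.46.
mu*log(mu) = 0.54*log(0.54) = -0.332741.
(1-mu)*log(1-mu) = 0.46*log(0.46) = -0.357203.
A* = -0.332741 + -0.357203 = -0.6899

-0.6899


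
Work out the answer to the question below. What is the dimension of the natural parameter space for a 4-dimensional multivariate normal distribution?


Exponential family dimension calculation:
For 4-dim MVN: mean has 4 params, covariance has 4*5/2 = 10 unique entries.
Total dim = 4 + 10 = 14.

14


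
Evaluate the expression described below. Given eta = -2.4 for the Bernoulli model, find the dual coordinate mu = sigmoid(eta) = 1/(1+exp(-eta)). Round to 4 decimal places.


Dual coordinate (expectation parameter) for Bernoulli:
mu = 1/(1+exp(-eta)).
eta = -2.4.
exp(-eta) = exp(2.4) = 11.023176.
mu = 1/(1+11.023176) = 0.0832

0.0832


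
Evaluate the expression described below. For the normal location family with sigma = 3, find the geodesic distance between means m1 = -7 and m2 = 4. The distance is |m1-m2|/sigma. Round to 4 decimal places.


On the fixed-variance normal subfamily, geodesic distance = |m1-m2|/sigma.
|-7 - 4| = 11.
sigma = 3.
d = 11/3 = 3.6667

3.6667


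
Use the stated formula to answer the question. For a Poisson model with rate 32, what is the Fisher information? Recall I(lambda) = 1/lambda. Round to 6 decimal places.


Fisher information for Poisson: I(lambda) = 1/lambda.
lambda = 32.
I(lambda) = 1/32 = 0.031250

0.031250


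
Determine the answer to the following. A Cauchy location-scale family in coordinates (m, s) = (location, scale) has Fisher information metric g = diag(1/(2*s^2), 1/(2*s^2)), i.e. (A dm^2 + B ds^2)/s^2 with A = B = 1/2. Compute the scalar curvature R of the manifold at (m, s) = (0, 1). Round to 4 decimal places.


The metric has the form g = (A dm^2 + B ds^2)/s^2 with A = 1/2, B = 1/2.
Substitute u = sqrt(A/B)*m: g = B*(du^2 + ds^2)/s^2, i.e. B times the
Poincare upper half-plane metric, which has constant Gaussian curvature -1.
Scaling a 2D metric by a constant c divides the Gaussian curvature by c,
so K = -1/B = -1/(1/2) = -2.0000 everywhere (the point (m, s) = (0, 1) is irrelevant:
the curvature is constant).
Scalar curvature in dimension 2: R = 2K = -2/(1/2) = -4.0000.

-4.0000


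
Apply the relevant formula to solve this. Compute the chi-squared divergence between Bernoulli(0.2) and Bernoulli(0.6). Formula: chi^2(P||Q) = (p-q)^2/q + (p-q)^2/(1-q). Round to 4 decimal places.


Chi-squared divergence between Bernoulli distributions:
chi^2 = (p-q)^2/q + (p-q)^2/(1-q).
p = 0.2, q = 0.6, p-q = -0.4.
(p-q)^2 = 0.16.
term1 = 0.16/0.6 = 0.266667.
term2 = 0.16/0.4 = 0.4.
chi^2 = 0.266667 + 0.4 = 0.6667

0.6667


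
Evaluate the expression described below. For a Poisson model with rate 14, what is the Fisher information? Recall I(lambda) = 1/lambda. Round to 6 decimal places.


Fisher information for Poisson: I(lambda) = 1/lambda.
lambda = 14.
I(lambda) = 1/14 = 0.071429

0.071429


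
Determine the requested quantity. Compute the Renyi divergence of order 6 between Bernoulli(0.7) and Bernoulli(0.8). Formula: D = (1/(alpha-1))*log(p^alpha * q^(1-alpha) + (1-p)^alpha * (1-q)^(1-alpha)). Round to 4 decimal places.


Renyi divergence of order alpha between Bernoulli distributions:
D = (1/(alpha-1))*log(p^alpha * q^(1-alpha) + (1-p)^alpha * (1-q)^(1-alpha)).
alpha = 6, p = 0.7, q = 0.8.
p^alpha * q^(1-alpha) = 0.7^6 * 0.8^-5 = 0.359036.
(1-p)^alpha * (1-q)^(1-alpha) = 0.3^6 * 0.2^-5 = 2.278125.
sum = 0.359036 + 2.278125 = 2.637161.
D = (1/5)*log(2.637161) = 0.1939

0.1939


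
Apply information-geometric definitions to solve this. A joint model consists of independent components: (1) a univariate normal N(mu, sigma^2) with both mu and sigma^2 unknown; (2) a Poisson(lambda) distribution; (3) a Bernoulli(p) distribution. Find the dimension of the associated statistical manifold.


The dimension of a statistical manifold equals the number of free
(independent) real parameters of the model. For a product of independent
blocks the parameter counts add.
- normal (mu, sigma^2): 2.
- Poisson (lambda): 1.
- Bernoulli (p): 1.
Total = 2 + 1 + 1 = 4.
Dimension = 4

4


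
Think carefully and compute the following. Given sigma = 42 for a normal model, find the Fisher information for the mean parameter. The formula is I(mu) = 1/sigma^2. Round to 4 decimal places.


The Fisher information for the mean of a normal distribution is I(mu) = 1/sigma^2.
sigma = 42, so sigma^2 = 1764.
I(mu) = 1/1764 = 0.0006

0.0006


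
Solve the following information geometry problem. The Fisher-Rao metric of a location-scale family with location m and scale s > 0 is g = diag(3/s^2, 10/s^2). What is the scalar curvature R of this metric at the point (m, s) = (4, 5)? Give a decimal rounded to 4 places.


The metric has the form g = (A dm^2 + B ds^2)/s^2 with A = 3, B = 10.
Substitute u = sqrt(A/B)*m: g = B*(du^2 + ds^2)/s^2, i.e. B times the
Poincare upper half-plane metric, which has constant Gaussian curvature -1.
Scaling a 2D metric by a constant c divides the Gaussian curvature by c,
so K = -1/B = -1/(10) = -0.1000 everywhere (the point (m, s) = (4, 5) is irrelevant:
the curvature is constant).
Scalar curvature in dimension 2: R = 2K = -2/(10) = -0.2000.

-0.2000


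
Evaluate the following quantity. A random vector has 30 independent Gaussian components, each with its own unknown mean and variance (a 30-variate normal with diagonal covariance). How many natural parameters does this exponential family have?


Exponential family dimension calculation:
Each univariate normal has two natural parameters (mu/sigma^2 and -1/(2 sigma^2)).
With 30 independent components, dim = 2 * 30 = 60.

60


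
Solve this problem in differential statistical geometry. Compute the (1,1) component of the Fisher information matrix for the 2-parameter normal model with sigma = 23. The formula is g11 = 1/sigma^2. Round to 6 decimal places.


For the 2-parameter normal family, the Fisher metric has:
  g11 = 1/sigma^2, g22 = 2/sigma^2.
sigma = 23, sigma^2 = 529.
g11 = 0.001890

0.001890


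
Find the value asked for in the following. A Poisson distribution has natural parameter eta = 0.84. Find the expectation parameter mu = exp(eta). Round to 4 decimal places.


Expectation parameter for Poisson exponential family:
mu = exp(eta).
eta = 0.84.
mu = exp(0.84) = 2.3164

2.3164


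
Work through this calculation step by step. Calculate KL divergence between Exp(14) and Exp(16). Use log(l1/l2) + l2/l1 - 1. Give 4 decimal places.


KL divergence for exponential family:
KL = log(l1/l2) + l2/l1 - 1.
log(14/16) = -0.133531.
16/14 = 1.142857.
KL = -0.133531 + 1.142857 - 1 = 0.0093

0.0093


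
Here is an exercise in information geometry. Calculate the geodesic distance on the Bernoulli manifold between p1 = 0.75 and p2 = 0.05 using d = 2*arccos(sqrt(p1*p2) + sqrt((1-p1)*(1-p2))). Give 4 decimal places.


Geodesic distance on Bernoulli manifold:
d(p1,p2) = 2*arccos(sqrt(p1*p2) + sqrt((1-p1)*(1-p2))).
sqrt(p1*p2) = sqrt(0.75*0.05) = 0.193649.
sqrt((1-p1)*(1-p2)) = sqrt(0.25*0.95) = 0.48734.
arg = 0.193649 + 0.48734 = 0.680989.
d = 2*arccos(0.680989) = 1.6434

1.6434


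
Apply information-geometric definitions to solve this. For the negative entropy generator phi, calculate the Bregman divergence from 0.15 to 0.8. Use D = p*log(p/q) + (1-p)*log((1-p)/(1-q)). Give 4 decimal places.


Bregman divergence with negative entropy generator:
D = p*log(p/q) + (1-p)*log((1-p)/(1-q)).
p = 0.15, q = 0.8.
p*log(p/q) = 0.15*log(0.15/0.8) = -0.251096.
(1-p)*log((1-p)/(1-q)) = 0.85*log(0.85/0.2) = 1.229881.
D = -0.251096 + 1.229881 = 0.9788

0.9788


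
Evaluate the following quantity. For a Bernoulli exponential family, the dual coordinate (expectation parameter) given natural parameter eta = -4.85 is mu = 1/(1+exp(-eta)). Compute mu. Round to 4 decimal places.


Dual coordinate (expectation parameter) for Bernoulli:
mu = 1/(1+exp(-eta)).
eta = -4.85.
exp(-eta) = exp(4.85) = 127.74039.
mu = 1/(1+127.74039) = 0.0078

0.0078


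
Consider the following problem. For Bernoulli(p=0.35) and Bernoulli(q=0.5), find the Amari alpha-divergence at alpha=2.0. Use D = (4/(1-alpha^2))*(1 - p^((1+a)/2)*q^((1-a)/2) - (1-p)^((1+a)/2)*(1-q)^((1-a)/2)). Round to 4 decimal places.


Amari alpha-divergence:
D = (4/(1-alpha^2))*(1 - p^((1+a)/2)*q^((1-a)/2) - (1-p)^((1+a)/2)*(1-q)^((1-a)/2)).
alpha = 2.0, p = 0.35, q = 0.5.
e1 = (1+alpha)/2 = 1.5, e2 = (1-alpha)/2 = -0.5.
t1 = p^e1 * q^e2 = 0.35^1.5 * 0.5^-0.5 = 0.292831.
t2 = (1-p)^e1 * (1-q)^e2 = 0.65^1.5 * 0.5^-0.5 = 0.741114.
4/(1-alpha^2) = -1.333333.
D = -1.333333*(1 - 0.292831 - 0.741114) = 0.0453

0.0453


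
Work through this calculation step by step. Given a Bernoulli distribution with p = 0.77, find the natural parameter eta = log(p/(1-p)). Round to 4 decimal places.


Natural parameter for Bernoulli: eta = log(p/(1-p)).
p = 0.77, 1-p = 0.23.
p/(1-p) = 3.347826.
eta = log(3.347826) = 1.2083

1.2083


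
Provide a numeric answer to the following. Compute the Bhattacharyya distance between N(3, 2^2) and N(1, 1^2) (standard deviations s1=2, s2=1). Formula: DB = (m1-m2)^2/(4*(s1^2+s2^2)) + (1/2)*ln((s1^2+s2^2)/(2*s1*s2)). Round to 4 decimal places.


Bhattacharyya distance between two Gaussians:
DB = (m1-m2)^2/(4*(s1^2+s2^2)) + (1/2)*ln((s1^2+s2^2)/(2*s1*s2)).
(m1-m2)^2 = (2)^2 = 4.
s1^2+s2^2 = 4 + 1 = 5.
term1 = 4/20 = 0.2.
term2 = 0.5*ln(5/4.0) = 0.111572.
DB = 0.2 + 0.111572 = 0.3116

0.3116


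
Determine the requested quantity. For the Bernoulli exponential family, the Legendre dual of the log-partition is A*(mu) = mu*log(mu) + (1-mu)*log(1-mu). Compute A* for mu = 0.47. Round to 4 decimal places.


Legendre transform for Bernoulli:
A*(mu) = mu*log(mu) + (1-mu)*log(1-mu).
mu = 0.47, 1-mu = 0.53.
mu*log(mu) = 0.47*log(0.47) = -0.354861.
(1-mu)*log(1-mu) = 0.53*log(0.53) = -0.336485.
A* = -0.354861 + -0.336485 = -0.6913

-0.6913


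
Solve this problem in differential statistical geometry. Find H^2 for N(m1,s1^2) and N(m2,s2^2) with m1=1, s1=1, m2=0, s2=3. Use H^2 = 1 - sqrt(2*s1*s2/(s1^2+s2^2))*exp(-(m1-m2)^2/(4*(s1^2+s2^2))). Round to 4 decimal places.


Squared Hellinger distance for Gaussians:
H^2 = 1 - sqrt(2*s1*s2/(s1^2+s2^2)) * exp(-(m1-m2)^2/(4*(s1^2+s2^2))).
s1^2 = 1, s2^2 = 9, s1^2+s2^2 = 10.
sqrt(2*1*3/(10)) = 0.774597.
(m1-m2)^2 = (1)^2 = 1.
exp(-1/(4*10)) = exp(-0.025) = 0.97531.
H^2 = 1 - 0.774597*0.97531 = 0.2445

0.2445


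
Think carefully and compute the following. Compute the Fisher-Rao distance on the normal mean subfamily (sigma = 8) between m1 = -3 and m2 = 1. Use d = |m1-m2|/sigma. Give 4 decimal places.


On the fixed-variance normal subfamily, geodesic distance = |m1-m2|/sigma.
|-3 - 1| = 4.
sigma = 8.
d = 4/8 = 0.5000

0.5000


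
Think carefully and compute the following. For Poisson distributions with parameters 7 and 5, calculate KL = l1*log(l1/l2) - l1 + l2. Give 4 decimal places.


KL divergence for Poisson:
KL = l1*log(l1/l2) - l1 + l2.
l1 = 7, l2 = 5.
log(7/5) = 0.336472.
l1*log(l1/l2) = 7 * 0.336472 = 2.355306.
KL = 2.355306 - 7 + 5 = 0.3553

0.3553


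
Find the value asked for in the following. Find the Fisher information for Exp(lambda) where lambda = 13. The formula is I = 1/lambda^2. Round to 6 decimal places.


Fisher information for exponential: I(lambda) = 1/lambda^2.
lambda = 13, lambda^2 = 169.
I = 1/169 = 0.005917

0.005917


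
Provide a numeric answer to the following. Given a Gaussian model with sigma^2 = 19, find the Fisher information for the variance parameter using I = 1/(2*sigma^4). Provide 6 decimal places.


Fisher information for variance: I(sigma^2) = 1/(2*sigma^4).
sigma^2 = 19, so sigma^4 = 361.
I = 1/(2*361) = 1/722 = 0.001385

0.001385


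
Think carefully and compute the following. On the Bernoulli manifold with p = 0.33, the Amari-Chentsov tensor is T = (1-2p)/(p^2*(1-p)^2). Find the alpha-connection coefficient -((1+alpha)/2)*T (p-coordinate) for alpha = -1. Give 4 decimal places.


Skewness (Amari-Chentsov) tensor: T = (1-2p)/(p^2*(1-p)^2).
p = 0.33, 1-2p = 0.34, p^2 = 0.1089, (1-p)^2 = 0.4489.
T = 0.34/(0.1089 * 0.4489) = 6.955069.
In the p-coordinate, Gamma^(alpha) = Gamma^(0) - (alpha/2)*T with Gamma^(0) = (1/2)*g'(p) = -T/2,
so Gamma^(alpha) = -((1+alpha)/2)*T.
alpha = -1, -(1+alpha)/2 = 0.0.
Gamma = 0.0 * 6.955069 = 0.0000

0.0000


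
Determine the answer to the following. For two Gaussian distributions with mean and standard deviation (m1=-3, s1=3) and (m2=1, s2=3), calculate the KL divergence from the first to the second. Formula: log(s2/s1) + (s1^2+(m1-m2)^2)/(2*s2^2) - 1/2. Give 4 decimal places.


KL divergence between normal distributions:
KL = log(s2/s1) + (s1^2 + (m1-m2)^2)/(2*s2^2) - 1/2.
log(3/3) = 0.0.
(3^2 + (-3-1)^2)/(2*3^2) = (9 + 16)/18 = 1.388889.
KL = 0.0 + 1.388889 - 0.5 = 0.8889

0.8889


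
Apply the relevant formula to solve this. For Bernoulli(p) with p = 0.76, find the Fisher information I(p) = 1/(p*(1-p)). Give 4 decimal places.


For Bernoulli(p), Fisher information is I(p) = 1/(p*(1-p)).
p = 0.76, 1-p = 0.24.
p*(1-p) = 0.1824.
I(p) = 1/0.1824 = 5.4825

5.4825


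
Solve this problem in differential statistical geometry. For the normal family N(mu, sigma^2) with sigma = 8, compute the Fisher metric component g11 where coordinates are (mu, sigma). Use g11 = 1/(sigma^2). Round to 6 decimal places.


For the 2-parameter normal family, the Fisher metric has:
  g11 = 1/sigma^2, g22 = 2/sigma^2.
sigma = 8, sigma^2 = 64.
g11 = 0.015625

0.015625


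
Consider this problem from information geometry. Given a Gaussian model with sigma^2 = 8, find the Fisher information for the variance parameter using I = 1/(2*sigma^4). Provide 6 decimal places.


Fisher information for variance: I(sigma^2) = 1/(2*sigma^4).
sigma^2 = 8, so sigma^4 = 64.
I = 1/(2*64) = 1/128 = 0.007813

0.007813


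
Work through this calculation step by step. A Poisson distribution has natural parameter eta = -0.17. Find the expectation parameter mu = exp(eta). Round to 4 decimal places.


Expectation parameter for Poisson exponential family:
mu = exp(eta).
eta = -0.17.
mu = exp(-0.17) = 0.8437

0.8437


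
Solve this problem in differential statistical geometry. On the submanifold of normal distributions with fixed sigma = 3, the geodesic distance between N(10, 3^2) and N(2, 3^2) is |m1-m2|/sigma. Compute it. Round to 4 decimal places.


On the fixed-variance normal subfamily, geodesic distance = |m1-m2|/sigma.
|10 - 2| = 8.
sigma = 3.
d = 8/3 = 2.6667

2.6667


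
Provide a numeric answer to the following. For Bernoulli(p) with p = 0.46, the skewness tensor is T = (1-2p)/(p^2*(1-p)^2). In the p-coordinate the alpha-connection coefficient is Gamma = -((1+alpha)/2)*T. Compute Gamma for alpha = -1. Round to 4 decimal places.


Skewness (Amari-Chentsov) tensor: T = (1-2p)/(p^2*(1-p)^2).
p = 0.46, 1-2p = 0.08, p^2 = 0.2116, (1-p)^2 = 0.2916.
T = 0.08/(0.2116 * 0.2916) = 1.296543.
In the p-coordinate, Gamma^(alpha) = Gamma^(0) - (alpha/2)*T with Gamma^(0) = (1/2)*g'(p) = -T/2,
so Gamma^(alpha) = -((1+alpha)/2)*T.
alpha = -1, -(1+alpha)/2 = 0.0.
Gamma = 0.0 * 1.296543 = 0.0000

0.0000


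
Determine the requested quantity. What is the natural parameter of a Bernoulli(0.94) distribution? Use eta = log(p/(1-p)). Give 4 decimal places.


Natural parameter for Bernoulli: eta = log(p/(1-p)).
p = 0.94, 1-p = 0.06.
p/(1-p) = 15.666667.
eta = log(15.666667) = 2.7515

2.7515


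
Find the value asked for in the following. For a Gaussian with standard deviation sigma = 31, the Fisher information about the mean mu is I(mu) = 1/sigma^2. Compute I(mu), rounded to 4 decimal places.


The Fisher information for the mean of a normal distribution is I(mu) = 1/sigma^2.
sigma = 31, so sigma^2 = 961.
I(mu) = 1/961 = 0.0010

0.0010


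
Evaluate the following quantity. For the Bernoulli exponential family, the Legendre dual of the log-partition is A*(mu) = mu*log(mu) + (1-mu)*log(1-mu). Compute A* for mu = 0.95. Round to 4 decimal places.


Legendre transform for Bernoulli:
A*(mu) = mu*log(mu) + (1-mu)*log(1-mu).
mu = 0.95, 1-mu = 0.05.
mu*log(mu) = 0.95*log(0.95) = -0.048729.
(1-mu)*log(1-mu) = 0.05*log(0.05) = -0.149787.
A* = -0.048729 + -0.149787 = -0.1985

-0.1985


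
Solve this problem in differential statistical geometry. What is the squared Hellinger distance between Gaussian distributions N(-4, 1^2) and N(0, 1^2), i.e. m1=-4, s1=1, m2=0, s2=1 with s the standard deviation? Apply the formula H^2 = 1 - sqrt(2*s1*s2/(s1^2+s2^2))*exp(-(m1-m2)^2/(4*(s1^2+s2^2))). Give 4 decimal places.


Squared Hellinger distance for Gaussians:
H^2 = 1 - sqrt(2*s1*s2/(s1^2+s2^2)) * exp(-(m1-m2)^2/(4*(s1^2+s2^2))).
s1^2 = 1, s2^2 = 1, s1^2+s2^2 = 2.
sqrt(2*1*1/(2)) = 1.0.
(m1-m2)^2 = (-4)^2 = 16.
exp(-16/(4*2)) = exp(-2.0) = 0.135335.
H^2 = 1 - 1.0*0.135335 = 0.8647

0.8647


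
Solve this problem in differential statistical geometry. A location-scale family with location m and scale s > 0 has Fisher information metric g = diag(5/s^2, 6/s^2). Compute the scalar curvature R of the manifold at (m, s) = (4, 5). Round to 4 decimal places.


The metric has the form g = (A dm^2 + B ds^2)/s^2 with A = 5, B = 6.
Substitute u = sqrt(A/B)*m: g = B*(du^2 + ds^2)/s^2, i.e. B times the
Poincare upper half-plane metric, which has constant Gaussian curvature -1.
Scaling a 2D metric by a constant c divides the Gaussian curvature by c,
so K = -1/B = -1/(6) = -0.1667 everywhere (the point (m, s) = (4, 5) is irrelevant:
the curvature is constant).
Scalar curvature in dimension 2: R = 2K = -2/(6) = -0.3333.

-0.3333


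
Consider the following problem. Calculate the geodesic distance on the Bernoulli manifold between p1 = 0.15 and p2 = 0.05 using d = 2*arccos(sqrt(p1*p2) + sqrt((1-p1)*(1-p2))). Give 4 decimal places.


Geodesic distance on Bernoulli manifold:
d(p1,p2) = 2*arccos(sqrt(p1*p2) + sqrt((1-p1)*(1-p2))).
sqrt(p1*p2) = sqrt(0.15*0.05) = 0.086603.
sqrt((1-p1)*(1-p2)) = sqrt(0.85*0.95) = 0.89861.
arg = 0.086603 + 0.89861 = 0.985213.
d = 2*arccos(0.985213) = 0.3444

0.3444


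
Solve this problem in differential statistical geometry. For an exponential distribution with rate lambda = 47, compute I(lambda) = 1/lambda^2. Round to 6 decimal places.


Fisher information for exponential: I(lambda) = 1/lambda^2.
lambda = 47, lambda^2 = 2209.
I = 1/2209 = 0.000453

0.000453


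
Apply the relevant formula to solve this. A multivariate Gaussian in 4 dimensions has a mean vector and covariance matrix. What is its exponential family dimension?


Exponential family dimension calculation:
For 4-dim MVN: mean has 4 params, covariance has 4*5/2 = 10 unique entries.
Total dim = 4 + 10 = 14.

14


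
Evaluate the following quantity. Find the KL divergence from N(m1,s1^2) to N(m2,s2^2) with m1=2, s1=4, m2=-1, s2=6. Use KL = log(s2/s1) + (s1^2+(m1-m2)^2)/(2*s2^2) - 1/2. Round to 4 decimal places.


KL divergence between normal distributions:
KL = log(s2/s1) + (s1^2 + (m1-m2)^2)/(2*s2^2) - 1/2.
log(6/4) = 0.405465.
(4^2 + (2--1)^2)/(2*6^2) = (16 + 9)/72 = 0.347222.
KL = 0.405465 + 0.347222 - 0.5 = 0.2527

0.2527


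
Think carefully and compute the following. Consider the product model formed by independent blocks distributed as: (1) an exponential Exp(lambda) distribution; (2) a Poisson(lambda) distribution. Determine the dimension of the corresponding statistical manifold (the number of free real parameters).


The dimension of a statistical manifold equals the number of free
(independent) real parameters of the model. For a product of independent
blocks the parameter counts add.
- exponential (lambda): 1.
- Poisson (lambda): 1.
Total = 1 + 1 = 2.
Dimension = 2

2


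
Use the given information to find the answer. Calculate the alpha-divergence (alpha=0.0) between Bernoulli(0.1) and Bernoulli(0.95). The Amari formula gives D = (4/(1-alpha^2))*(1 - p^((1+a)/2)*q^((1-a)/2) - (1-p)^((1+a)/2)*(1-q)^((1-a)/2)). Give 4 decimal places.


Amari alpha-divergence:
D = (4/(1-alpha^2))*(1 - p^((1+a)/2)*q^((1-a)/2) - (1-p)^((1+a)/2)*(1-q)^((1-a)/2)).
alpha = 0.0, p = 0.1, q = 0.95.
e1 = (1+alpha)/2 = 0.5, e2 = (1-alpha)/2 = 0.5.
t1 = p^e1 * q^e2 = 0.1^0.5 * 0.95^0.5 = 0.308221.
t2 = (1-p)^e1 * (1-q)^e2 = 0.9^0.5 * 0.05^0.5 = 0.212132.
4/(1-alpha^2) = 4.0.
D = 4.0*(1 - 0.308221 - 0.212132) = 1.9186

1.9186


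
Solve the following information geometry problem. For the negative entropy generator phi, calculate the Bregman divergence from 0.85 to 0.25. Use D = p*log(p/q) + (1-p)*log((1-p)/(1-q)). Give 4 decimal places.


Bregman divergence with negative entropy generator:
D = p*log(p/q) + (1-p)*log((1-p)/(1-q)).
p = 0.85, q = 0.25.
p*log(p/q) = 0.85*log(0.85/0.25) = 1.040209.
(1-p)*log((1-p)/(1-q)) = 0.15*log(0.15/0.75) = -0.241416.
D = 1.040209 + -0.241416 = 0.7988

0.7988


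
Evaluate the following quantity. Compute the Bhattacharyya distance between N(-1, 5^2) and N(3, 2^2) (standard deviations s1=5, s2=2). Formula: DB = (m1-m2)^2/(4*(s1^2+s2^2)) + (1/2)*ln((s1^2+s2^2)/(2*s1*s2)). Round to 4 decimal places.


Bhattacharyya distance between two Gaussians:
DB = (m1-m2)^2/(4*(s1^2+s2^2)) + (1/2)*ln((s1^2+s2^2)/(2*s1*s2)).
(m1-m2)^2 = (-4)^2 = 16.
s1^2+s2^2 = 25 + 4 = 29.
term1 = 16/116 = 0.137931.
term2 = 0.5*ln(29/20.0) = 0.185782.
DB = 0.137931 + 0.185782 = 0.3237

0.3237


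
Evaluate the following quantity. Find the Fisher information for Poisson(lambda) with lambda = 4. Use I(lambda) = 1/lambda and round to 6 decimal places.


Fisher information for Poisson: I(lambda) = 1/lambda.
lambda = 4.
I(lambda) = 1/4 = 0.250000

0.250000


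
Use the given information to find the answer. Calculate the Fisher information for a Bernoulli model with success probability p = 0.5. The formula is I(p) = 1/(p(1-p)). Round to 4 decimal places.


For Bernoulli(p), Fisher information is I(p) = 1/(p*(1-p)).
p = 0.5, 1-p = 0.5.
p*(1-p) = 0.25.
I(p) = 1/0.25 = 4.0000

4.0000


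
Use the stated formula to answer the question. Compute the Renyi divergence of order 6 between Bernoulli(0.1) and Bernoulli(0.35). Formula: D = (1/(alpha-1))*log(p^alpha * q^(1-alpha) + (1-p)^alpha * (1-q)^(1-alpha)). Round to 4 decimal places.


Renyi divergence of order alpha between Bernoulli distributions:
D = (1/(alpha-1))*log(p^alpha * q^(1-alpha) + (1-p)^alpha * (1-q)^(1-alpha)).
alpha = 6, p = 0.1, q = 0.35.
p^alpha * q^(1-alpha) = 0.1^6 * 0.35^-5 = 0.00019.
(1-p)^alpha * (1-q)^(1-alpha) = 0.9^6 * 0.65^-5 = 4.58024.
sum = 0.00019 + 4.58024 = 4.580431.
D = (1/5)*log(4.580431) = 0.3044

0.3044


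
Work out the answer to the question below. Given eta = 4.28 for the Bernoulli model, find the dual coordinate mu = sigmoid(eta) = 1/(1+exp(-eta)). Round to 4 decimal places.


Dual coordinate (expectation parameter) for Bernoulli:
mu = 1/(1+exp(-eta)).
eta = 4.28.
exp(-eta) = exp(-4.28) = 0.013843.
mu = 1/(1+0.013843) = 0.9863

0.9863


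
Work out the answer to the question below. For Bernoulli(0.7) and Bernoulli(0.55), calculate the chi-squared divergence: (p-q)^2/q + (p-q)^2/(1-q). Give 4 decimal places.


Chi-squared divergence between Bernoulli distributions:
chi^2 = (p-q)^2/q + (p-q)^2/(1-q).
p = 0.7, q = 0.55, p-q = 0.15.
(p-q)^2 = 0.0225.
term1 = 0.0225/0.55 = 0.040909.
term2 = 0.0225/0.45 = 0.05.
chi^2 = 0.040909 + 0.05 = 0.0909

0.0909


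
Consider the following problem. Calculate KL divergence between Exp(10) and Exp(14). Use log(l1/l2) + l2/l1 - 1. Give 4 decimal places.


KL divergence for exponential family:
KL = log(l1/l2) + l2/l1 - 1.
log(10/14) = -0.336472.
14/10 = 1.4.
KL = -0.336472 + 1.4 - 1 = 0.0635

0.0635


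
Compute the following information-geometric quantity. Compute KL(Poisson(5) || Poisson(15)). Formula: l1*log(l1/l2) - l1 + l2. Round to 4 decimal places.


KL divergence for Poisson:
KL = l1*log(l1/l2) - l1 + l2.
l1 = 5, l2 = 15.
log(5/15) = -1.098612.
l1*log(l1/l2) = 5 * -1.098612 = -5.493061.
KL = -5.493061 - 5 + 15 = 4.5069

4.5069


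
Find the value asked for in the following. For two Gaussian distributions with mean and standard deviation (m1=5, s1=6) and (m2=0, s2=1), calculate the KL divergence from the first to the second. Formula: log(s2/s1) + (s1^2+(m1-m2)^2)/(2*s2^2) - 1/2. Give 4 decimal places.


KL divergence between normal distributions:
KL = log(s2/s1) + (s1^2 + (m1-m2)^2)/(2*s2^2) - 1/2.
log(1/6) = -1.791759.
(6^2 + (5-0)^2)/(2*1^2) = (36 + 25)/2 = 30.5.
KL = -1.791759 + 30.5 - 0.5 = 28.2082

28.2082


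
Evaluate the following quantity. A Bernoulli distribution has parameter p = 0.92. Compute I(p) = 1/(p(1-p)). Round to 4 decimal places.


For Bernoulli(p), Fisher information is I(p) = 1/(p*(1-p)).
p = 0.92, 1-p = 0.08.
p*(1-p) = 0.0736.
I(p) = 1/0.0736 = 13.5870

13.5870


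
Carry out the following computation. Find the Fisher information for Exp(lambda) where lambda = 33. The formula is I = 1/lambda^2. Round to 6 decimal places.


Fisher information for exponential: I(lambda) = 1/lambda^2.
lambda = 33, lambda^2 = 1089.
I = 1/1089 = 0.000918

0.000918


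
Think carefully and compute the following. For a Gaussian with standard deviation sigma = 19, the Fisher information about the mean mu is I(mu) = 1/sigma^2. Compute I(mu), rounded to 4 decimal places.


The Fisher information for the mean of a normal distribution is I(mu) = 1/sigma^2.
sigma = 19, so sigma^2 = 361.
I(mu) = 1/361 = 0.0028

0.0028


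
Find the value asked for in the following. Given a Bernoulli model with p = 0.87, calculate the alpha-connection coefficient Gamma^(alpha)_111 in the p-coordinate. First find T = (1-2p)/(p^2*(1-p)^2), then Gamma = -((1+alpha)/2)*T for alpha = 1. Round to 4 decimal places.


Skewness (Amari-Chentsov) tensor: T = (1-2p)/(p^2*(1-p)^2).
p = 0.87, 1-2p = -0.74, p^2 = 0.7569, (1-p)^2 = 0.0169.
T = -0.74/(0.7569 * 0.0169) = -57.850419.
In the p-coordinate, Gamma^(alpha) = Gamma^(0) - (alpha/2)*T with Gamma^(0) = (1/2)*g'(p) = -T/2,
so Gamma^(alpha) = -((1+alpha)/2)*T.
alpha = 1, -(1+alpha)/2 = -1.0.
Gamma = -1.0 * -57.850419 = 57.8504

57.8504


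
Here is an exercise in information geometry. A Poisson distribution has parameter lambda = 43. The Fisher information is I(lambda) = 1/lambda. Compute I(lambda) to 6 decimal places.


Fisher information for Poisson: I(lambda) = 1/lambda.
lambda = 43.
I(lambda) = 1/43 = 0.023256

0.023256


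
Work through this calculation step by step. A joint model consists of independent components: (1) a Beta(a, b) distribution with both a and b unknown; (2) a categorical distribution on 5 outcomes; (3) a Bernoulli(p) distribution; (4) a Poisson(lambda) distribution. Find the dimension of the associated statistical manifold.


The dimension of a statistical manifold equals the number of free
(independent) real parameters of the model. For a product of independent
blocks the parameter counts add.
- Beta (a, b): 2.
- categorical on 5 outcomes (probabilities sum to 1): 5-1 = 4.
- Bernoulli (p): 1.
- Poisson (lambda): 1.
Total = 2 + 4 + 1 + 1 = 8.
Dimension = 8

8


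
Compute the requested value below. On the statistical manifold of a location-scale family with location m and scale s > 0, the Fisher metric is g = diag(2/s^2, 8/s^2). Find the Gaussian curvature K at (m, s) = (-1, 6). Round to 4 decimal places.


The metric has the form g = (A dm^2 + B ds^2)/s^2 with A = 2, B = 8.
Substitute u = sqrt(A/B)*m: g = B*(du^2 + ds^2)/s^2, i.e. B times the
Poincare upper half-plane metric, which has constant Gaussian curvature -1.
Scaling a 2D metric by a constant c divides the Gaussian curvature by c,
so K = -1/B = -1/(8) = -0.1250 everywhere (the point (m, s) = (-1, 6) is irrelevant:
the curvature is constant).
The requested Gaussian curvature is K = -0.1250.

-0.1250


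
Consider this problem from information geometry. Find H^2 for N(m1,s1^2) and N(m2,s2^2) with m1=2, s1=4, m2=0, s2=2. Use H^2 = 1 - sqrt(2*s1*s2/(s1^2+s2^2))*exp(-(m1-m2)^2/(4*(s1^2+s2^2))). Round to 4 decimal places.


Squared Hellinger distance for Gaussians:
H^2 = 1 - sqrt(2*s1*s2/(s1^2+s2^2)) * exp(-(m1-m2)^2/(4*(s1^2+s2^2))).
s1^2 = 16, s2^2 = 4, s1^2+s2^2 = 20.
sqrt(2*4*2/(20)) = 0.894427.
(m1-m2)^2 = (2)^2 = 4.
exp(-4/(4*20)) = exp(-0.05) = 0.951229.
H^2 = 1 - 0.894427*0.951229 = 0.1492

0.1492


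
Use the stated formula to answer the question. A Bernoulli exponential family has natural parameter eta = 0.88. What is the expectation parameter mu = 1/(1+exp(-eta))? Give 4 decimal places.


Dual coordinate (expectation parameter) for Bernoulli:
mu = 1/(1+exp(-eta)).
eta = 0.88.
exp(-eta) = exp(-0.88) = 0.414783.
mu = 1/(1+0.414783) = 0.7068

0.7068


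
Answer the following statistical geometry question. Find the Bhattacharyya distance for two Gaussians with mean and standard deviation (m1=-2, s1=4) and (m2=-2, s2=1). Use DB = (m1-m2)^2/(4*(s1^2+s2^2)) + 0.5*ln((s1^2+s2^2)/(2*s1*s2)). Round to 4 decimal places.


Bhattacharyya distance between two Gaussians:
DB = (m1-m2)^2/(4*(s1^2+s2^2)) + (1/2)*ln((s1^2+s2^2)/(2*s1*s2)).
(m1-m2)^2 = (0)^2 = 0.
s1^2+s2^2 = 16 + 1 = 17.
term1 = 0/68 = 0.0.
term2 = 0.5*ln(17/8.0) = 0.376886.
DB = 0.0 + 0.376886 = 0.3769

0.3769


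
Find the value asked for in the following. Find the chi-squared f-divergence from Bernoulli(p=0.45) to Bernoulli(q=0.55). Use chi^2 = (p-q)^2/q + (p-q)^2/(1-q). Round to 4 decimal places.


Chi-squared divergence between Bernoulli distributions:
chi^2 = (p-q)^2/q + (p-q)^2/(1-q).
p = 0.45, q = 0.55, p-q = -0.1.
(p-q)^2 = 0.01.
term1 = 0.01/0.55 = 0.018182.
term2 = 0.01/0.45 = 0.022222.
chi^2 = 0.018182 + 0.022222 = 0.0404

0.0404


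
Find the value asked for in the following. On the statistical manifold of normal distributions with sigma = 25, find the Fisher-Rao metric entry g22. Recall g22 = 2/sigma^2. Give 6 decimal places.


For the 2-parameter normal family, the Fisher metric has:
  g11 = 1/sigma^2, g22 = 2/sigma^2.
sigma = 25, sigma^2 = 625.
g22 = 0.003200

0.003200


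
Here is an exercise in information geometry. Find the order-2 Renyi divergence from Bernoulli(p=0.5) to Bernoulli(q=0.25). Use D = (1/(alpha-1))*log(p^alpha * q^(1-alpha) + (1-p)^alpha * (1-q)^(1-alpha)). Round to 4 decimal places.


Renyi divergence of order alpha between Bernoulli distributions:
D = (1/(alpha-1))*log(p^alpha * q^(1-alpha) + (1-p)^alpha * (1-q)^(1-alpha)).
alpha = 2, p = 0.5, q = 0.25.
p^alpha * q^(1-alpha) = 0.5^2 * 0.25^-1 = 1.0.
(1-p)^alpha * (1-q)^(1-alpha) = 0.5^2 * 0.75^-1 = 0.333333.
sum = 1.0 + 0.333333 = 1.333333.
D = (1/1)*log(1.333333) = 0.2877

0.2877


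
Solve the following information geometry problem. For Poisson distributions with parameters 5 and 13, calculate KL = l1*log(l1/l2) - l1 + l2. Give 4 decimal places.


KL divergence for Poisson:
KL = l1*log(l1/l2) - l1 + l2.
l1 = 5, l2 = 13.
log(5/13) = -0.955511.
l1*log(l1/l2) = 5 * -0.955511 = -4.777557.
KL = -4.777557 - 5 + 13 = 3.2224

3.2224


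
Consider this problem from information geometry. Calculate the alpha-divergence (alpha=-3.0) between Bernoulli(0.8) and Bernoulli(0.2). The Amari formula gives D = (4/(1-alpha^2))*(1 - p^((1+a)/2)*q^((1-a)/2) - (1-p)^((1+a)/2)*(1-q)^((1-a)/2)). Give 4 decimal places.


Amari alpha-divergence:
D = (4/(1-alpha^2))*(1 - p^((1+a)/2)*q^((1-a)/2) - (1-p)^((1+a)/2)*(1-q)^((1-a)/2)).
alpha = -3.0, p = 0.8, q = 0.2.
e1 = (1+alpha)/2 = -1.0, e2 = (1-alpha)/2 = 2.0.
t1 = p^e1 * q^e2 = 0.8^-1.0 * 0.2^2.0 = 0.05.
t2 = (1-p)^e1 * (1-q)^e2 = 0.2^-1.0 * 0.8^2.0 = 3.2.
4/(1-alpha^2) = -0.5.
D = -0.5*(1 - 0.05 - 3.2) = 1.1250

1.1250


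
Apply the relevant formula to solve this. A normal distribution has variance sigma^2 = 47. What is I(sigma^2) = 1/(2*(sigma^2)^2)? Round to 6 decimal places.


Fisher information for variance: I(sigma^2) = 1/(2*sigma^4).
sigma^2 = 47, so sigma^4 = 2209.
I = 1/(2*2209) = 1/4418 = 0.000226

0.000226


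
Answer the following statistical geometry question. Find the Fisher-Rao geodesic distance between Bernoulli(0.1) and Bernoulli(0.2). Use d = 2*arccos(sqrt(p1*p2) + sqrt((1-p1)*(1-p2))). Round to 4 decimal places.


Geodesic distance on Bernoulli manifold:
d(p1,p2) = 2*arccos(sqrt(p1*p2) + sqrt((1-p1)*(1-p2))).
sqrt(p1*p2) = sqrt(0.1*0.2) = 0.141421.
sqrt((1-p1)*(1-p2)) = sqrt(0.9*0.8) = 0.848528.
arg = 0.141421 + 0.848528 = 0.989949.
d = 2*arccos(0.989949) = 0.2838

0.2838


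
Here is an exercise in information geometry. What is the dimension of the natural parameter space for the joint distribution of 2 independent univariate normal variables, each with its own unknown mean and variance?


Exponential family dimension calculation:
Each univariate normal has two natural parameters (mu/sigma^2 and -1/(2 sigma^2)).
With 2 independent components, dim = 2 * 2 = 4.

4


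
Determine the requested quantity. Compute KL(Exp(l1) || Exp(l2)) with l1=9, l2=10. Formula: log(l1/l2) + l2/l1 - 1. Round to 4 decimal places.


KL divergence for exponential family:
KL = log(l1/l2) + l2/l1 - 1.
log(9/10) = -0.105361.
10/9 = 1.111111.
KL = -0.105361 + 1.111111 - 1 = 0.0058

0.0058


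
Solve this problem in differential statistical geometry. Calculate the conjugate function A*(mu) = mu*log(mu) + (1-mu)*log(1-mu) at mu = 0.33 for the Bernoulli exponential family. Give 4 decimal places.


Legendre transform for Bernoulli:
A*(mu) = mu*log(mu) + (1-mu)*log(1-mu).
mu = 0.33, 1-mu = 0.67.
mu*log(mu) = 0.33*log(0.33) = -0.365859.
(1-mu)*log(1-mu) = 0.67*log(0.67) = -0.26832.
A* = -0.365859 + -0.26832 = -0.6342

-0.6342


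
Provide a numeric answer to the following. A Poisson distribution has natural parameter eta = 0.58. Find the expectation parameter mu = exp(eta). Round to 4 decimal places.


Expectation parameter for Poisson exponential family:
mu = exp(eta).
eta = 0.58.
mu = exp(0.58) = 1.7860

1.7860


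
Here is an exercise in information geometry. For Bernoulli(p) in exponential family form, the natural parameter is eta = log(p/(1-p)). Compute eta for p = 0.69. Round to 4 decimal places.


Natural parameter for Bernoulli: eta = log(p/(1-p)).
p = 0.69, 1-p = 0.31.
p/(1-p) = 2.225806.
eta = log(2.225806) = 0.8001

0.8001


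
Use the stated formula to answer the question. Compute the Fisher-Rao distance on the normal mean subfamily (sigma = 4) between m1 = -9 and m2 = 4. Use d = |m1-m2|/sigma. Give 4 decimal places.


On the fixed-variance normal subfamily, geodesic distance = |m1-m2|/sigma.
|-9 - 4| = 13.
sigma = 4.
d = 13/4 = 3.2500

3.2500


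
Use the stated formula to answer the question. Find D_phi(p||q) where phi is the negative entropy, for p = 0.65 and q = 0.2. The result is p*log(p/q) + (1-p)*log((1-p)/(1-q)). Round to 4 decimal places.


Bregman divergence with negative entropy generator:
D = p*log(p/q) + (1-p)*log((1-p)/(1-q)).
p = 0.65, q = 0.2.
p*log(p/q) = 0.65*log(0.65/0.2) = 0.766126.
(1-p)*log((1-p)/(1-q)) = 0.35*log(0.35/0.8) = -0.289338.
D = 0.766126 + -0.289338 = 0.4768

0.4768


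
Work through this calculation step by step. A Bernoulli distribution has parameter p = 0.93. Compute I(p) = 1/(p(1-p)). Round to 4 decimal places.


For Bernoulli(p), Fisher information is I(p) = 1/(p*(1-p)).
p = 0.93, 1-p = 0.07.
p*(1-p) = 0.0651.
I(p) = 1/0.0651 = 15.3610

15.3610


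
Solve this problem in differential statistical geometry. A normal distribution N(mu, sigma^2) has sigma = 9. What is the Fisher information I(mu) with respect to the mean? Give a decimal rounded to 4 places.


The Fisher information for the mean of a normal distribution is I(mu) = 1/sigma^2.
sigma = 9, so sigma^2 = 81.
I(mu) = 1/81 = 0.0123

0.0123


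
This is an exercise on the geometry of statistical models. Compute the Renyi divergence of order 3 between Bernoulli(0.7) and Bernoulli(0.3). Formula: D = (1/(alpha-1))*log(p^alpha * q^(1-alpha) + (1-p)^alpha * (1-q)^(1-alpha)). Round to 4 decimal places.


Renyi divergence of order alpha between Bernoulli distributions:
D = (1/(alpha-1))*log(p^alpha * q^(1-alpha) + (1-p)^alpha * (1-q)^(1-alpha)).
alpha = 3, p = 0.7, q = 0.3.
p^alpha * q^(1-alpha) = 0.7^3 * 0.3^-2 = 3.811111.
(1-p)^alpha * (1-q)^(1-alpha) = 0.3^3 * 0.7^-2 = 0.055102.
sum = 3.811111 + 0.055102 = 3.866213.
D = (1/2)*log(3.866213) = 0.6761

0.6761


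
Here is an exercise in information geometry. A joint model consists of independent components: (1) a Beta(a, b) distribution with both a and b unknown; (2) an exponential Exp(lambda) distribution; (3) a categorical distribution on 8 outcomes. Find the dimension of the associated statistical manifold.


The dimension of a statistical manifold equals the number of free
(independent) real parameters of the model. For a product of independent
blocks the parameter counts add.
- Beta (a, b): 2.
- exponential (lambda): 1.
- categorical on 8 outcomes (probabilities sum to 1): 8-1 = 7.
Total = 2 + 1 + 7 = 10.
Dimension = 10

10


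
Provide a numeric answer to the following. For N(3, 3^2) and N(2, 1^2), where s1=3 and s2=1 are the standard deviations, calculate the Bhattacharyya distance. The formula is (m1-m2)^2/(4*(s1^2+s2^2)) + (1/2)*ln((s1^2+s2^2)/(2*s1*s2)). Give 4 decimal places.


Bhattacharyya distance between two Gaussians:
DB = (m1-m2)^2/(4*(s1^2+s2^2)) + (1/2)*ln((s1^2+s2^2)/(2*s1*s2)).
(m1-m2)^2 = (1)^2 = 1.
s1^2+s2^2 = 9 + 1 = 10.
term1 = 1/40 = 0.025.
term2 = 0.5*ln(10/6.0) = 0.255413.
DB = 0.025 + 0.255413 = 0.2804

0.2804


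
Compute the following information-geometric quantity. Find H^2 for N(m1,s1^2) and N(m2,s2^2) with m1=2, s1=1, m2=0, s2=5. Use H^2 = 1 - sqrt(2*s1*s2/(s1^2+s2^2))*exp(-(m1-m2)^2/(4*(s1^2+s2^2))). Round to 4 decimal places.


Squared Hellinger distance for Gaussians:
H^2 = 1 - sqrt(2*s1*s2/(s1^2+s2^2)) * exp(-(m1-m2)^2/(4*(s1^2+s2^2))).
s1^2 = 1, s2^2 = 25, s1^2+s2^2 = 26.
sqrt(2*1*5/(26)) = 0.620174.
(m1-m2)^2 = (2)^2 = 4.
exp(-4/(4*26)) = exp(-0.038462) = 0.962269.
H^2 = 1 - 0.620174*0.962269 = 0.4032

0.4032


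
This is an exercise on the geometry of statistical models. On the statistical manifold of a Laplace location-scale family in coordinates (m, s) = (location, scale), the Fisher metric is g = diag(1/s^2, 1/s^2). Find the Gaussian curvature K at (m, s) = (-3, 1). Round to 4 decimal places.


The metric has the form g = (A dm^2 + B ds^2)/s^2 with A = 1, B = 1.
Substitute u = sqrt(A/B)*m: g = B*(du^2 + ds^2)/s^2, i.e. B times the
Poincare upper half-plane metric, which has constant Gaussian curvature -1.
Scaling a 2D metric by a constant c divides the Gaussian curvature by c,
so K = -1/B = -1/(1) = -1.0000 everywhere (the point (m, s) = (-3, 1) is irrelevant:
the curvature is constant).
The requested Gaussian curvature is K = -1.0000.

-1.0000
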